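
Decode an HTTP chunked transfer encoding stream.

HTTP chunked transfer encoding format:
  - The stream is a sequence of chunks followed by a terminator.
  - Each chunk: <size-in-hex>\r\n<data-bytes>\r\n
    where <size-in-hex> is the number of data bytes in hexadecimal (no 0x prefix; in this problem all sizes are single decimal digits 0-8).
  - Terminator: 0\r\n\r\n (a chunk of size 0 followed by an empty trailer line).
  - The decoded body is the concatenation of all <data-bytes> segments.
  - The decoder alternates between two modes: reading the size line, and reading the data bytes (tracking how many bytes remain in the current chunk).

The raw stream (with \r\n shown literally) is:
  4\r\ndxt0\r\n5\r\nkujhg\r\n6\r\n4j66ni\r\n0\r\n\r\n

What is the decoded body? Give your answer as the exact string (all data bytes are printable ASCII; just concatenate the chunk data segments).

Answer: dxt0kujhg4j66ni

Derivation:
Chunk 1: stream[0..1]='4' size=0x4=4, data at stream[3..7]='dxt0' -> body[0..4], body so far='dxt0'
Chunk 2: stream[9..10]='5' size=0x5=5, data at stream[12..17]='kujhg' -> body[4..9], body so far='dxt0kujhg'
Chunk 3: stream[19..20]='6' size=0x6=6, data at stream[22..28]='4j66ni' -> body[9..15], body so far='dxt0kujhg4j66ni'
Chunk 4: stream[30..31]='0' size=0 (terminator). Final body='dxt0kujhg4j66ni' (15 bytes)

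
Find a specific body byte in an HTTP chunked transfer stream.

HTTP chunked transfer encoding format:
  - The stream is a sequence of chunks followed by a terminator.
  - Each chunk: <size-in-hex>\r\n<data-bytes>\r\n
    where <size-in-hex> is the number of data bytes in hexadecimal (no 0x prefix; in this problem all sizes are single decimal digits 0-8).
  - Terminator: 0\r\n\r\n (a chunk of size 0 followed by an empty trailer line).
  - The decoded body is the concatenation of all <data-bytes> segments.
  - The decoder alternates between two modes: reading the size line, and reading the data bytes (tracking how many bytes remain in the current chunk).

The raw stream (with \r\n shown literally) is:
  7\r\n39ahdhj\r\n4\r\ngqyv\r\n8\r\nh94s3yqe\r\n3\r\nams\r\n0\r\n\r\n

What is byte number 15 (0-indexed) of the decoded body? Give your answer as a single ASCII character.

Chunk 1: stream[0..1]='7' size=0x7=7, data at stream[3..10]='39ahdhj' -> body[0..7], body so far='39ahdhj'
Chunk 2: stream[12..13]='4' size=0x4=4, data at stream[15..19]='gqyv' -> body[7..11], body so far='39ahdhjgqyv'
Chunk 3: stream[21..22]='8' size=0x8=8, data at stream[24..32]='h94s3yqe' -> body[11..19], body so far='39ahdhjgqyvh94s3yqe'
Chunk 4: stream[34..35]='3' size=0x3=3, data at stream[37..40]='ams' -> body[19..22], body so far='39ahdhjgqyvh94s3yqeams'
Chunk 5: stream[42..43]='0' size=0 (terminator). Final body='39ahdhjgqyvh94s3yqeams' (22 bytes)
Body byte 15 = '3'

Answer: 3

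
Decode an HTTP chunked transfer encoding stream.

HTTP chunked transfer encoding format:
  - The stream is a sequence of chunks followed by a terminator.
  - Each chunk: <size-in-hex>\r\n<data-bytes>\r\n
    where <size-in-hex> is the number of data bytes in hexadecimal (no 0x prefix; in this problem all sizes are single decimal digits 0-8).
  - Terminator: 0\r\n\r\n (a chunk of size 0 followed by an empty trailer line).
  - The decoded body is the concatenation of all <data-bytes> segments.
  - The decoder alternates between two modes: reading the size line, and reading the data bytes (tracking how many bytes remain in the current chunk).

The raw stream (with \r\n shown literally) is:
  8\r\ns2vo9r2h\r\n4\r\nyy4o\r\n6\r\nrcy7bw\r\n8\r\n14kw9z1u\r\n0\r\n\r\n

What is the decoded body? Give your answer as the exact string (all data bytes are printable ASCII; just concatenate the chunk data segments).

Chunk 1: stream[0..1]='8' size=0x8=8, data at stream[3..11]='s2vo9r2h' -> body[0..8], body so far='s2vo9r2h'
Chunk 2: stream[13..14]='4' size=0x4=4, data at stream[16..20]='yy4o' -> body[8..12], body so far='s2vo9r2hyy4o'
Chunk 3: stream[22..23]='6' size=0x6=6, data at stream[25..31]='rcy7bw' -> body[12..18], body so far='s2vo9r2hyy4orcy7bw'
Chunk 4: stream[33..34]='8' size=0x8=8, data at stream[36..44]='14kw9z1u' -> body[18..26], body so far='s2vo9r2hyy4orcy7bw14kw9z1u'
Chunk 5: stream[46..47]='0' size=0 (terminator). Final body='s2vo9r2hyy4orcy7bw14kw9z1u' (26 bytes)

Answer: s2vo9r2hyy4orcy7bw14kw9z1u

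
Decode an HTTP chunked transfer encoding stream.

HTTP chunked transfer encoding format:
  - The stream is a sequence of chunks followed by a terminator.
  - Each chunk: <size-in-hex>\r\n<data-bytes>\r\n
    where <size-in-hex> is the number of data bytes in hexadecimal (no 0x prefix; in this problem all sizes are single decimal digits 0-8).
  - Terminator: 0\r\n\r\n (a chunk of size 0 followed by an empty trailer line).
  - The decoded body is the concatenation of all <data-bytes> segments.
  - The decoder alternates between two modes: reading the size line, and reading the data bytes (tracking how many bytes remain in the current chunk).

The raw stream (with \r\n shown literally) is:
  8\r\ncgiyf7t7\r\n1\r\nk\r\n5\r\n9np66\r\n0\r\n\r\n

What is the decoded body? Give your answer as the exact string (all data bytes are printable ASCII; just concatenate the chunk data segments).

Answer: cgiyf7t7k9np66

Derivation:
Chunk 1: stream[0..1]='8' size=0x8=8, data at stream[3..11]='cgiyf7t7' -> body[0..8], body so far='cgiyf7t7'
Chunk 2: stream[13..14]='1' size=0x1=1, data at stream[16..17]='k' -> body[8..9], body so far='cgiyf7t7k'
Chunk 3: stream[19..20]='5' size=0x5=5, data at stream[22..27]='9np66' -> body[9..14], body so far='cgiyf7t7k9np66'
Chunk 4: stream[29..30]='0' size=0 (terminator). Final body='cgiyf7t7k9np66' (14 bytes)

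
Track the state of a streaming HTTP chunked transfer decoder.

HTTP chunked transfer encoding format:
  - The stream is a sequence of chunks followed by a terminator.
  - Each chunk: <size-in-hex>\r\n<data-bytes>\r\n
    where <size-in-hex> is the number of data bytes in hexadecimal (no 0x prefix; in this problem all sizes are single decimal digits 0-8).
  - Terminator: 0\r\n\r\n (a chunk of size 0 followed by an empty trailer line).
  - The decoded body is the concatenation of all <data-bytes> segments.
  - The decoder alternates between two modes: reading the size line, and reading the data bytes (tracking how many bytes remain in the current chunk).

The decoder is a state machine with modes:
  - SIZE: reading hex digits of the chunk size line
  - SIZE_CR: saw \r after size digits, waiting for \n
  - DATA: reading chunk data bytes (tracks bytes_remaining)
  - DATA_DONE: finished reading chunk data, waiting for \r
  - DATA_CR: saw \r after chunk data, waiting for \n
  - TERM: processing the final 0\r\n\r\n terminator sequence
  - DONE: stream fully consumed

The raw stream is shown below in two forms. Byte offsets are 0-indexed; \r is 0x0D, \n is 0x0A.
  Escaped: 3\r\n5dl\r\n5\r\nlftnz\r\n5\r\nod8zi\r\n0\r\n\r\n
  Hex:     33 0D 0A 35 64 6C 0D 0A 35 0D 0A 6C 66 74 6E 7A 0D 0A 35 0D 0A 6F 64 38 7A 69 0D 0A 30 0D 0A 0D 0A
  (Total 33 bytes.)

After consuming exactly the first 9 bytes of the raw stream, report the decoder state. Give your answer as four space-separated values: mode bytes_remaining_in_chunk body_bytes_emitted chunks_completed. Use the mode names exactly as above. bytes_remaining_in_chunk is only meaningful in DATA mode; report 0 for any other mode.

Byte 0 = '3': mode=SIZE remaining=0 emitted=0 chunks_done=0
Byte 1 = 0x0D: mode=SIZE_CR remaining=0 emitted=0 chunks_done=0
Byte 2 = 0x0A: mode=DATA remaining=3 emitted=0 chunks_done=0
Byte 3 = '5': mode=DATA remaining=2 emitted=1 chunks_done=0
Byte 4 = 'd': mode=DATA remaining=1 emitted=2 chunks_done=0
Byte 5 = 'l': mode=DATA_DONE remaining=0 emitted=3 chunks_done=0
Byte 6 = 0x0D: mode=DATA_CR remaining=0 emitted=3 chunks_done=0
Byte 7 = 0x0A: mode=SIZE remaining=0 emitted=3 chunks_done=1
Byte 8 = '5': mode=SIZE remaining=0 emitted=3 chunks_done=1

Answer: SIZE 0 3 1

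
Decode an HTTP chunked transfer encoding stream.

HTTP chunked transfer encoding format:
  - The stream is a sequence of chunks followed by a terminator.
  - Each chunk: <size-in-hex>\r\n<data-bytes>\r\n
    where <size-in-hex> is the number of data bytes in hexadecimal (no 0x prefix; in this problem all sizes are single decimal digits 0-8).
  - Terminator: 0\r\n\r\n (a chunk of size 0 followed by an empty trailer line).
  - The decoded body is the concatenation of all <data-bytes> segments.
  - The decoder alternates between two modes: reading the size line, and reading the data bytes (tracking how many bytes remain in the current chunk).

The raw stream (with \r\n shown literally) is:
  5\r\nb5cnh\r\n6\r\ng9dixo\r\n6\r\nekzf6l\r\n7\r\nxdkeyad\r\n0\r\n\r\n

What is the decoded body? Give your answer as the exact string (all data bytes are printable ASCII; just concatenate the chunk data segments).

Chunk 1: stream[0..1]='5' size=0x5=5, data at stream[3..8]='b5cnh' -> body[0..5], body so far='b5cnh'
Chunk 2: stream[10..11]='6' size=0x6=6, data at stream[13..19]='g9dixo' -> body[5..11], body so far='b5cnhg9dixo'
Chunk 3: stream[21..22]='6' size=0x6=6, data at stream[24..30]='ekzf6l' -> body[11..17], body so far='b5cnhg9dixoekzf6l'
Chunk 4: stream[32..33]='7' size=0x7=7, data at stream[35..42]='xdkeyad' -> body[17..24], body so far='b5cnhg9dixoekzf6lxdkeyad'
Chunk 5: stream[44..45]='0' size=0 (terminator). Final body='b5cnhg9dixoekzf6lxdkeyad' (24 bytes)

Answer: b5cnhg9dixoekzf6lxdkeyad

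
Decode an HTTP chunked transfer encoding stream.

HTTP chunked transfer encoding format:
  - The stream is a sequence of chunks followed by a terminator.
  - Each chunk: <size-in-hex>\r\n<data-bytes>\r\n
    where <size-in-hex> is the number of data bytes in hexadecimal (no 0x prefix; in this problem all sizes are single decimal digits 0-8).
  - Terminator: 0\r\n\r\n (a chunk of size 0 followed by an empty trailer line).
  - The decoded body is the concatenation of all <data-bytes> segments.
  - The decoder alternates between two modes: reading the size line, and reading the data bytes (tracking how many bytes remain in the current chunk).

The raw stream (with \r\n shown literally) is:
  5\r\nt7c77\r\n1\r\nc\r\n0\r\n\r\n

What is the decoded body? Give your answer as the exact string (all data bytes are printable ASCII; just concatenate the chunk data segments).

Chunk 1: stream[0..1]='5' size=0x5=5, data at stream[3..8]='t7c77' -> body[0..5], body so far='t7c77'
Chunk 2: stream[10..11]='1' size=0x1=1, data at stream[13..14]='c' -> body[5..6], body so far='t7c77c'
Chunk 3: stream[16..17]='0' size=0 (terminator). Final body='t7c77c' (6 bytes)

Answer: t7c77c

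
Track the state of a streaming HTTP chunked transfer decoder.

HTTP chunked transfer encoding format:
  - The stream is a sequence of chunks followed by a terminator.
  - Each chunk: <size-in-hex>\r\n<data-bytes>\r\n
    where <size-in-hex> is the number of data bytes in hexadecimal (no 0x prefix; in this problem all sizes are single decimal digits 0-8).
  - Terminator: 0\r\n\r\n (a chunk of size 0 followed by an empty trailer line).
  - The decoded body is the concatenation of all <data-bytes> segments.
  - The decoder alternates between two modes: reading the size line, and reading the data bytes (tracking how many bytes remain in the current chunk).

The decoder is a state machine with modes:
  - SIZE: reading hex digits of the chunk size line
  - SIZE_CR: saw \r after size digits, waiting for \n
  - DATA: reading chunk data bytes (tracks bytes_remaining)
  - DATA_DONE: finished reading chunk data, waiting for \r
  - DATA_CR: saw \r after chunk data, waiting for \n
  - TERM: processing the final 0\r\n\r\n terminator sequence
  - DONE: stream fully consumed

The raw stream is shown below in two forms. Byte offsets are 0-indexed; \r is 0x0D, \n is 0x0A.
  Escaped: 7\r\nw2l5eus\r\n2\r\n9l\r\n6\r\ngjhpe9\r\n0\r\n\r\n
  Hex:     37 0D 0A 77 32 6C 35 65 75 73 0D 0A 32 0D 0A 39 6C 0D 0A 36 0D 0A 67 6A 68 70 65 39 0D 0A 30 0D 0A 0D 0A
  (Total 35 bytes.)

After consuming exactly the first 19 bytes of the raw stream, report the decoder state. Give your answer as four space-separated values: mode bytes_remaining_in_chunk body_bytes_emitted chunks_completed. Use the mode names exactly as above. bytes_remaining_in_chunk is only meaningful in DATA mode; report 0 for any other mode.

Byte 0 = '7': mode=SIZE remaining=0 emitted=0 chunks_done=0
Byte 1 = 0x0D: mode=SIZE_CR remaining=0 emitted=0 chunks_done=0
Byte 2 = 0x0A: mode=DATA remaining=7 emitted=0 chunks_done=0
Byte 3 = 'w': mode=DATA remaining=6 emitted=1 chunks_done=0
Byte 4 = '2': mode=DATA remaining=5 emitted=2 chunks_done=0
Byte 5 = 'l': mode=DATA remaining=4 emitted=3 chunks_done=0
Byte 6 = '5': mode=DATA remaining=3 emitted=4 chunks_done=0
Byte 7 = 'e': mode=DATA remaining=2 emitted=5 chunks_done=0
Byte 8 = 'u': mode=DATA remaining=1 emitted=6 chunks_done=0
Byte 9 = 's': mode=DATA_DONE remaining=0 emitted=7 chunks_done=0
Byte 10 = 0x0D: mode=DATA_CR remaining=0 emitted=7 chunks_done=0
Byte 11 = 0x0A: mode=SIZE remaining=0 emitted=7 chunks_done=1
Byte 12 = '2': mode=SIZE remaining=0 emitted=7 chunks_done=1
Byte 13 = 0x0D: mode=SIZE_CR remaining=0 emitted=7 chunks_done=1
Byte 14 = 0x0A: mode=DATA remaining=2 emitted=7 chunks_done=1
Byte 15 = '9': mode=DATA remaining=1 emitted=8 chunks_done=1
Byte 16 = 'l': mode=DATA_DONE remaining=0 emitted=9 chunks_done=1
Byte 17 = 0x0D: mode=DATA_CR remaining=0 emitted=9 chunks_done=1
Byte 18 = 0x0A: mode=SIZE remaining=0 emitted=9 chunks_done=2

Answer: SIZE 0 9 2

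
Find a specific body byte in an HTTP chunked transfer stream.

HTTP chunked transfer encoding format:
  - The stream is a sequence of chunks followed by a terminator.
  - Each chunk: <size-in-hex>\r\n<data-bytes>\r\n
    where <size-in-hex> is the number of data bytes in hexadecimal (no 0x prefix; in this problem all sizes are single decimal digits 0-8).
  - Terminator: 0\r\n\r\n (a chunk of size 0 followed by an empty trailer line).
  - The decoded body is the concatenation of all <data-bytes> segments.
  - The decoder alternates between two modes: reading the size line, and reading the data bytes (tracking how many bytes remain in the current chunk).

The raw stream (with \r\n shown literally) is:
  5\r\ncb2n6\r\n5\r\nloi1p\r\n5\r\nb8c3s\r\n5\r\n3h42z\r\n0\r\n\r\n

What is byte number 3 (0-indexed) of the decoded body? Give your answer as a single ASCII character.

Answer: n

Derivation:
Chunk 1: stream[0..1]='5' size=0x5=5, data at stream[3..8]='cb2n6' -> body[0..5], body so far='cb2n6'
Chunk 2: stream[10..11]='5' size=0x5=5, data at stream[13..18]='loi1p' -> body[5..10], body so far='cb2n6loi1p'
Chunk 3: stream[20..21]='5' size=0x5=5, data at stream[23..28]='b8c3s' -> body[10..15], body so far='cb2n6loi1pb8c3s'
Chunk 4: stream[30..31]='5' size=0x5=5, data at stream[33..38]='3h42z' -> body[15..20], body so far='cb2n6loi1pb8c3s3h42z'
Chunk 5: stream[40..41]='0' size=0 (terminator). Final body='cb2n6loi1pb8c3s3h42z' (20 bytes)
Body byte 3 = 'n'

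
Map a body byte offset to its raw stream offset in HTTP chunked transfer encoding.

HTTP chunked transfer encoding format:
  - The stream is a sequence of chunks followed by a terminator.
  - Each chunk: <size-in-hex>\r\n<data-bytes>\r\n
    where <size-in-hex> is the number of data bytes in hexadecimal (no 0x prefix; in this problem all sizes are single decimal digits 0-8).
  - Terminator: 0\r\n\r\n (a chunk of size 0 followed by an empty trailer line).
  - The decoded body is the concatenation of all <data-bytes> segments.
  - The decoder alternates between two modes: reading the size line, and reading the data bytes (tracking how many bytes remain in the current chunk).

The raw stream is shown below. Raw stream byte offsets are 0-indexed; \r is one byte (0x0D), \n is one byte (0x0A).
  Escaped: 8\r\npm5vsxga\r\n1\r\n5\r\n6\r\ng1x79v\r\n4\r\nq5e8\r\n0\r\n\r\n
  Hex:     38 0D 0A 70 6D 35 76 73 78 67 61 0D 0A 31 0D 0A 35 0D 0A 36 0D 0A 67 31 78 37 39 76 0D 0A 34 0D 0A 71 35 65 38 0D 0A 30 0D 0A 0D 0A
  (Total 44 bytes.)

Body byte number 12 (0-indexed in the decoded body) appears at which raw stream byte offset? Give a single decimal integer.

Chunk 1: stream[0..1]='8' size=0x8=8, data at stream[3..11]='pm5vsxga' -> body[0..8], body so far='pm5vsxga'
Chunk 2: stream[13..14]='1' size=0x1=1, data at stream[16..17]='5' -> body[8..9], body so far='pm5vsxga5'
Chunk 3: stream[19..20]='6' size=0x6=6, data at stream[22..28]='g1x79v' -> body[9..15], body so far='pm5vsxga5g1x79v'
Chunk 4: stream[30..31]='4' size=0x4=4, data at stream[33..37]='q5e8' -> body[15..19], body so far='pm5vsxga5g1x79vq5e8'
Chunk 5: stream[39..40]='0' size=0 (terminator). Final body='pm5vsxga5g1x79vq5e8' (19 bytes)
Body byte 12 at stream offset 25

Answer: 25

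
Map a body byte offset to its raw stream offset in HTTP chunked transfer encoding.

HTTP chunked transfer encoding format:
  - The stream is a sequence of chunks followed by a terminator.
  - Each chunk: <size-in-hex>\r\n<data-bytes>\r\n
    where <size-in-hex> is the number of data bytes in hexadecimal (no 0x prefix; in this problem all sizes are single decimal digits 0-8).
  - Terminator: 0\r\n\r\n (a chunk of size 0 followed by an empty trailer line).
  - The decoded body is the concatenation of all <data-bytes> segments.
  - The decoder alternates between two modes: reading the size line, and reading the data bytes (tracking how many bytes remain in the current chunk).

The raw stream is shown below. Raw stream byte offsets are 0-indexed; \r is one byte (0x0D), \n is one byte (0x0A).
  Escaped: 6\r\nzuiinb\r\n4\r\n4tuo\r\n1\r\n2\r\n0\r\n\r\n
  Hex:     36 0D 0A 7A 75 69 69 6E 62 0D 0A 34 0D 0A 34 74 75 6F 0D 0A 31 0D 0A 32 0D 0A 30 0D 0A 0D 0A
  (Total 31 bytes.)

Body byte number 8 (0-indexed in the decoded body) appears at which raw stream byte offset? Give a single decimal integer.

Answer: 16

Derivation:
Chunk 1: stream[0..1]='6' size=0x6=6, data at stream[3..9]='zuiinb' -> body[0..6], body so far='zuiinb'
Chunk 2: stream[11..12]='4' size=0x4=4, data at stream[14..18]='4tuo' -> body[6..10], body so far='zuiinb4tuo'
Chunk 3: stream[20..21]='1' size=0x1=1, data at stream[23..24]='2' -> body[10..11], body so far='zuiinb4tuo2'
Chunk 4: stream[26..27]='0' size=0 (terminator). Final body='zuiinb4tuo2' (11 bytes)
Body byte 8 at stream offset 16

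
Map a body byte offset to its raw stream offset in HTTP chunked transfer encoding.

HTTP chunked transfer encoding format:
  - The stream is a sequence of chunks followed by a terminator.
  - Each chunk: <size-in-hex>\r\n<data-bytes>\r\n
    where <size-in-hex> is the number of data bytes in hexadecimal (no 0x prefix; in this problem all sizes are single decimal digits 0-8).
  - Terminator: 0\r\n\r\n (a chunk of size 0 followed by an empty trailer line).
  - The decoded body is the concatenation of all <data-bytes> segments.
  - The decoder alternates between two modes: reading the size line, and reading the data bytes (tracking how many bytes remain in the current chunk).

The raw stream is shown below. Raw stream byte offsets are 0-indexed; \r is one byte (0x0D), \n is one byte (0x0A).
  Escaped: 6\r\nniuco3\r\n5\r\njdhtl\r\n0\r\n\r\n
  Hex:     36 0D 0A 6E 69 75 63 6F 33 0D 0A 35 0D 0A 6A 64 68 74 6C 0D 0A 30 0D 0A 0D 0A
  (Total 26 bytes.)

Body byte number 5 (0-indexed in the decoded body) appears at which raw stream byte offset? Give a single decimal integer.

Chunk 1: stream[0..1]='6' size=0x6=6, data at stream[3..9]='niuco3' -> body[0..6], body so far='niuco3'
Chunk 2: stream[11..12]='5' size=0x5=5, data at stream[14..19]='jdhtl' -> body[6..11], body so far='niuco3jdhtl'
Chunk 3: stream[21..22]='0' size=0 (terminator). Final body='niuco3jdhtl' (11 bytes)
Body byte 5 at stream offset 8

Answer: 8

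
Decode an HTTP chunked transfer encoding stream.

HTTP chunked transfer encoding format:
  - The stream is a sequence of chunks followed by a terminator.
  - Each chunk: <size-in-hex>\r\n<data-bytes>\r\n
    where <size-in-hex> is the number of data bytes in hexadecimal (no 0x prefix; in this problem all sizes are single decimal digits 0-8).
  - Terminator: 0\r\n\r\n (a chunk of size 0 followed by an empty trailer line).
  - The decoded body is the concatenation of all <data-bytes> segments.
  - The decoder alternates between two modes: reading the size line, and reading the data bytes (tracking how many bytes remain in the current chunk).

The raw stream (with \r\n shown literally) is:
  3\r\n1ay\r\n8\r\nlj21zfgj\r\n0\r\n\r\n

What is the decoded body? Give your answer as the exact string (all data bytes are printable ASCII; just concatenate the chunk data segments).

Chunk 1: stream[0..1]='3' size=0x3=3, data at stream[3..6]='1ay' -> body[0..3], body so far='1ay'
Chunk 2: stream[8..9]='8' size=0x8=8, data at stream[11..19]='lj21zfgj' -> body[3..11], body so far='1aylj21zfgj'
Chunk 3: stream[21..22]='0' size=0 (terminator). Final body='1aylj21zfgj' (11 bytes)

Answer: 1aylj21zfgj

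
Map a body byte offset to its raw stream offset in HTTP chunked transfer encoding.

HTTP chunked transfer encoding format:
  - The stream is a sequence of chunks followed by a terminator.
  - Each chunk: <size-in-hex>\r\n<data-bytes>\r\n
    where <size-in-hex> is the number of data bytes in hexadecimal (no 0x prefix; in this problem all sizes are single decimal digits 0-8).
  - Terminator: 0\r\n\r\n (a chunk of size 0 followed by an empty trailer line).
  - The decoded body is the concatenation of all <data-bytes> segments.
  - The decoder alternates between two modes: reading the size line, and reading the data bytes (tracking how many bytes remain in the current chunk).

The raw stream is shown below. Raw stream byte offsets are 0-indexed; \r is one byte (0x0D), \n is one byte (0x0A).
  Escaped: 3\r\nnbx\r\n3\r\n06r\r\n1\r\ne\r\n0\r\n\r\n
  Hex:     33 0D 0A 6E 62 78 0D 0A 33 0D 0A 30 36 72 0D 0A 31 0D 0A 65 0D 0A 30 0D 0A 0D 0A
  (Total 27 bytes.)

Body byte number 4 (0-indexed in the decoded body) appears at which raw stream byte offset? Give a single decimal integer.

Chunk 1: stream[0..1]='3' size=0x3=3, data at stream[3..6]='nbx' -> body[0..3], body so far='nbx'
Chunk 2: stream[8..9]='3' size=0x3=3, data at stream[11..14]='06r' -> body[3..6], body so far='nbx06r'
Chunk 3: stream[16..17]='1' size=0x1=1, data at stream[19..20]='e' -> body[6..7], body so far='nbx06re'
Chunk 4: stream[22..23]='0' size=0 (terminator). Final body='nbx06re' (7 bytes)
Body byte 4 at stream offset 12

Answer: 12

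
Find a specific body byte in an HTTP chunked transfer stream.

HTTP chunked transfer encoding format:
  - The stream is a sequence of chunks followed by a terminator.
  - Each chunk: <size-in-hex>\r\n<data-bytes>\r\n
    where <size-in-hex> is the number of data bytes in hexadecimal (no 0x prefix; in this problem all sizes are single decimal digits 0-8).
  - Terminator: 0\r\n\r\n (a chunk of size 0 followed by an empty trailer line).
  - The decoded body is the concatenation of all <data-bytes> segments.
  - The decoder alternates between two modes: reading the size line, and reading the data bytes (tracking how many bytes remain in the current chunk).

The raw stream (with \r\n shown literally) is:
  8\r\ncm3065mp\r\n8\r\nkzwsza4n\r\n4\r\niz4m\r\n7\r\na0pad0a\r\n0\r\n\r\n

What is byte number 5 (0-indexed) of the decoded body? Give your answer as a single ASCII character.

Answer: 5

Derivation:
Chunk 1: stream[0..1]='8' size=0x8=8, data at stream[3..11]='cm3065mp' -> body[0..8], body so far='cm3065mp'
Chunk 2: stream[13..14]='8' size=0x8=8, data at stream[16..24]='kzwsza4n' -> body[8..16], body so far='cm3065mpkzwsza4n'
Chunk 3: stream[26..27]='4' size=0x4=4, data at stream[29..33]='iz4m' -> body[16..20], body so far='cm3065mpkzwsza4niz4m'
Chunk 4: stream[35..36]='7' size=0x7=7, data at stream[38..45]='a0pad0a' -> body[20..27], body so far='cm3065mpkzwsza4niz4ma0pad0a'
Chunk 5: stream[47..48]='0' size=0 (terminator). Final body='cm3065mpkzwsza4niz4ma0pad0a' (27 bytes)
Body byte 5 = '5'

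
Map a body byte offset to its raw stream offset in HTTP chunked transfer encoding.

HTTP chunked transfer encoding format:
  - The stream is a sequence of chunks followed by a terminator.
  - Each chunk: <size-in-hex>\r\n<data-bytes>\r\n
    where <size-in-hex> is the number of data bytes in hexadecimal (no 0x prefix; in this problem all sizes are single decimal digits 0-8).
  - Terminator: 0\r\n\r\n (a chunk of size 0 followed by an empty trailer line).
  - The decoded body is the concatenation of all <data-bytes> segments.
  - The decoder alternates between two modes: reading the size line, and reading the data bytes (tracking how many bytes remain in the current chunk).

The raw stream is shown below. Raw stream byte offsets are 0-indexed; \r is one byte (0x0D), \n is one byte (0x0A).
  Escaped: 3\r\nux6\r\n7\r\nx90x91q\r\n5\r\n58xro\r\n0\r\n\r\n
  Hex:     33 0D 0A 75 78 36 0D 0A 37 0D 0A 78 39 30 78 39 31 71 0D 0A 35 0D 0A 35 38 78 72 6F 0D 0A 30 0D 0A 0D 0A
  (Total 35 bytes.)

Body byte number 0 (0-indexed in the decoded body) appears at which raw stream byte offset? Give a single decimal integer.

Chunk 1: stream[0..1]='3' size=0x3=3, data at stream[3..6]='ux6' -> body[0..3], body so far='ux6'
Chunk 2: stream[8..9]='7' size=0x7=7, data at stream[11..18]='x90x91q' -> body[3..10], body so far='ux6x90x91q'
Chunk 3: stream[20..21]='5' size=0x5=5, data at stream[23..28]='58xro' -> body[10..15], body so far='ux6x90x91q58xro'
Chunk 4: stream[30..31]='0' size=0 (terminator). Final body='ux6x90x91q58xro' (15 bytes)
Body byte 0 at stream offset 3

Answer: 3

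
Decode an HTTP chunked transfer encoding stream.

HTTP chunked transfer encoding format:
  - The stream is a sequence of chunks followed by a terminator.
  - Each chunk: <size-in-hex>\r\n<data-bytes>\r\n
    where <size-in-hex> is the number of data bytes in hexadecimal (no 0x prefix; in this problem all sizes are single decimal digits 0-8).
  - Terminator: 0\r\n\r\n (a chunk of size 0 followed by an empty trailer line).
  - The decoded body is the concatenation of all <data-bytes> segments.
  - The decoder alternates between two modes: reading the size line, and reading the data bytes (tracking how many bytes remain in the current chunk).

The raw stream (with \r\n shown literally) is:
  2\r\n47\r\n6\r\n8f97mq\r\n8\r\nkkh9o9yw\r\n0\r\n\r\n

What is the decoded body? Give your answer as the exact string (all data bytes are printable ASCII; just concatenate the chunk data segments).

Chunk 1: stream[0..1]='2' size=0x2=2, data at stream[3..5]='47' -> body[0..2], body so far='47'
Chunk 2: stream[7..8]='6' size=0x6=6, data at stream[10..16]='8f97mq' -> body[2..8], body so far='478f97mq'
Chunk 3: stream[18..19]='8' size=0x8=8, data at stream[21..29]='kkh9o9yw' -> body[8..16], body so far='478f97mqkkh9o9yw'
Chunk 4: stream[31..32]='0' size=0 (terminator). Final body='478f97mqkkh9o9yw' (16 bytes)

Answer: 478f97mqkkh9o9yw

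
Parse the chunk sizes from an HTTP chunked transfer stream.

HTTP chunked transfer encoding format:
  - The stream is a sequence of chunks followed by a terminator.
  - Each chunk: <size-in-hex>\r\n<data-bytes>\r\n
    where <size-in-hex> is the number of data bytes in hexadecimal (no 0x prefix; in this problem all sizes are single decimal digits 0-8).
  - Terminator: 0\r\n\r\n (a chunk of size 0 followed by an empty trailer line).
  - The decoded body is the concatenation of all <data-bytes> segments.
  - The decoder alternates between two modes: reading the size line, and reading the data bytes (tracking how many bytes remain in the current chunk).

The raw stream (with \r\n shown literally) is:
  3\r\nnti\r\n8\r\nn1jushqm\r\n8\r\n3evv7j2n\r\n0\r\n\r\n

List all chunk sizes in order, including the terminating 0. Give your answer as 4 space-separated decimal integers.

Chunk 1: stream[0..1]='3' size=0x3=3, data at stream[3..6]='nti' -> body[0..3], body so far='nti'
Chunk 2: stream[8..9]='8' size=0x8=8, data at stream[11..19]='n1jushqm' -> body[3..11], body so far='ntin1jushqm'
Chunk 3: stream[21..22]='8' size=0x8=8, data at stream[24..32]='3evv7j2n' -> body[11..19], body so far='ntin1jushqm3evv7j2n'
Chunk 4: stream[34..35]='0' size=0 (terminator). Final body='ntin1jushqm3evv7j2n' (19 bytes)

Answer: 3 8 8 0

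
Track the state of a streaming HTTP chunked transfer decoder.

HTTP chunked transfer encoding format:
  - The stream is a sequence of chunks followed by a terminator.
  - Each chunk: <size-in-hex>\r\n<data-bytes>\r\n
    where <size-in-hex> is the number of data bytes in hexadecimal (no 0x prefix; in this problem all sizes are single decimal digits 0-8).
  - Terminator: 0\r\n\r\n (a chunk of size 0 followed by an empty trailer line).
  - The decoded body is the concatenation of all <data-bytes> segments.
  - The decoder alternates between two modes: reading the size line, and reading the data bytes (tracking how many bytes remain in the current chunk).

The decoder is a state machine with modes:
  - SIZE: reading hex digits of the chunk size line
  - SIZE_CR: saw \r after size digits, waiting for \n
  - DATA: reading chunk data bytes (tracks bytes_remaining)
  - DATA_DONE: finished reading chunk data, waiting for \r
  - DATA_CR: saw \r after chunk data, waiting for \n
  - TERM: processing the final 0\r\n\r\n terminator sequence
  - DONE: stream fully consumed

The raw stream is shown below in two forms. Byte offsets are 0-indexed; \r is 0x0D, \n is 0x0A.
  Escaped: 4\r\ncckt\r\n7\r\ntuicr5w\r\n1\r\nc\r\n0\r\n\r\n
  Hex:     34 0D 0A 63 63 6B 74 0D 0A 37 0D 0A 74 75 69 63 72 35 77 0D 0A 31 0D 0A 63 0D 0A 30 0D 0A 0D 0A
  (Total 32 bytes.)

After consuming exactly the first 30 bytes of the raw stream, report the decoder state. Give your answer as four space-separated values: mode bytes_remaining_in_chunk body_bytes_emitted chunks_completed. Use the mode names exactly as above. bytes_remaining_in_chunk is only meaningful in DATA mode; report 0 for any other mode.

Answer: TERM 0 12 3

Derivation:
Byte 0 = '4': mode=SIZE remaining=0 emitted=0 chunks_done=0
Byte 1 = 0x0D: mode=SIZE_CR remaining=0 emitted=0 chunks_done=0
Byte 2 = 0x0A: mode=DATA remaining=4 emitted=0 chunks_done=0
Byte 3 = 'c': mode=DATA remaining=3 emitted=1 chunks_done=0
Byte 4 = 'c': mode=DATA remaining=2 emitted=2 chunks_done=0
Byte 5 = 'k': mode=DATA remaining=1 emitted=3 chunks_done=0
Byte 6 = 't': mode=DATA_DONE remaining=0 emitted=4 chunks_done=0
Byte 7 = 0x0D: mode=DATA_CR remaining=0 emitted=4 chunks_done=0
Byte 8 = 0x0A: mode=SIZE remaining=0 emitted=4 chunks_done=1
Byte 9 = '7': mode=SIZE remaining=0 emitted=4 chunks_done=1
Byte 10 = 0x0D: mode=SIZE_CR remaining=0 emitted=4 chunks_done=1
Byte 11 = 0x0A: mode=DATA remaining=7 emitted=4 chunks_done=1
Byte 12 = 't': mode=DATA remaining=6 emitted=5 chunks_done=1
Byte 13 = 'u': mode=DATA remaining=5 emitted=6 chunks_done=1
Byte 14 = 'i': mode=DATA remaining=4 emitted=7 chunks_done=1
Byte 15 = 'c': mode=DATA remaining=3 emitted=8 chunks_done=1
Byte 16 = 'r': mode=DATA remaining=2 emitted=9 chunks_done=1
Byte 17 = '5': mode=DATA remaining=1 emitted=10 chunks_done=1
Byte 18 = 'w': mode=DATA_DONE remaining=0 emitted=11 chunks_done=1
Byte 19 = 0x0D: mode=DATA_CR remaining=0 emitted=11 chunks_done=1
Byte 20 = 0x0A: mode=SIZE remaining=0 emitted=11 chunks_done=2
Byte 21 = '1': mode=SIZE remaining=0 emitted=11 chunks_done=2
Byte 22 = 0x0D: mode=SIZE_CR remaining=0 emitted=11 chunks_done=2
Byte 23 = 0x0A: mode=DATA remaining=1 emitted=11 chunks_done=2
Byte 24 = 'c': mode=DATA_DONE remaining=0 emitted=12 chunks_done=2
Byte 25 = 0x0D: mode=DATA_CR remaining=0 emitted=12 chunks_done=2
Byte 26 = 0x0A: mode=SIZE remaining=0 emitted=12 chunks_done=3
Byte 27 = '0': mode=SIZE remaining=0 emitted=12 chunks_done=3
Byte 28 = 0x0D: mode=SIZE_CR remaining=0 emitted=12 chunks_done=3
Byte 29 = 0x0A: mode=TERM remaining=0 emitted=12 chunks_done=3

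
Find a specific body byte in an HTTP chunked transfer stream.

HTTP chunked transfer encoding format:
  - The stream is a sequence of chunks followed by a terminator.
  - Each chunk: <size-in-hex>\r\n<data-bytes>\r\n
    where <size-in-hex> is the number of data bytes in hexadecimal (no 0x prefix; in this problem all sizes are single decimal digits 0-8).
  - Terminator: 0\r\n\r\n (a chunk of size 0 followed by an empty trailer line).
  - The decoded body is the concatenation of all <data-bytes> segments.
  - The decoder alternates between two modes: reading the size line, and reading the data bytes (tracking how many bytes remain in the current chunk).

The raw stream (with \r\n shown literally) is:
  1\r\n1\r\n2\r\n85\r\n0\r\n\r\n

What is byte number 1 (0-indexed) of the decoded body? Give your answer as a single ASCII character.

Chunk 1: stream[0..1]='1' size=0x1=1, data at stream[3..4]='1' -> body[0..1], body so far='1'
Chunk 2: stream[6..7]='2' size=0x2=2, data at stream[9..11]='85' -> body[1..3], body so far='185'
Chunk 3: stream[13..14]='0' size=0 (terminator). Final body='185' (3 bytes)
Body byte 1 = '8'

Answer: 8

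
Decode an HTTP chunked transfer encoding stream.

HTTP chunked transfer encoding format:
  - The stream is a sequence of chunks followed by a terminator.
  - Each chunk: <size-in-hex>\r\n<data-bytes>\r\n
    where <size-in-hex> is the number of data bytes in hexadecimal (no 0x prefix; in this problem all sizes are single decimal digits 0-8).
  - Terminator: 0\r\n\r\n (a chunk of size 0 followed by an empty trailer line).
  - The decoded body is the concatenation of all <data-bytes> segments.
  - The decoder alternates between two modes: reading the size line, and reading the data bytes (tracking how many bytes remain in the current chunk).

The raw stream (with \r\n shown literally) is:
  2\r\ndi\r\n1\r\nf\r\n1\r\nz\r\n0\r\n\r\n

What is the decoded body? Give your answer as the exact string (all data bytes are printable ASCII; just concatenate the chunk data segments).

Chunk 1: stream[0..1]='2' size=0x2=2, data at stream[3..5]='di' -> body[0..2], body so far='di'
Chunk 2: stream[7..8]='1' size=0x1=1, data at stream[10..11]='f' -> body[2..3], body so far='dif'
Chunk 3: stream[13..14]='1' size=0x1=1, data at stream[16..17]='z' -> body[3..4], body so far='difz'
Chunk 4: stream[19..20]='0' size=0 (terminator). Final body='difz' (4 bytes)

Answer: difz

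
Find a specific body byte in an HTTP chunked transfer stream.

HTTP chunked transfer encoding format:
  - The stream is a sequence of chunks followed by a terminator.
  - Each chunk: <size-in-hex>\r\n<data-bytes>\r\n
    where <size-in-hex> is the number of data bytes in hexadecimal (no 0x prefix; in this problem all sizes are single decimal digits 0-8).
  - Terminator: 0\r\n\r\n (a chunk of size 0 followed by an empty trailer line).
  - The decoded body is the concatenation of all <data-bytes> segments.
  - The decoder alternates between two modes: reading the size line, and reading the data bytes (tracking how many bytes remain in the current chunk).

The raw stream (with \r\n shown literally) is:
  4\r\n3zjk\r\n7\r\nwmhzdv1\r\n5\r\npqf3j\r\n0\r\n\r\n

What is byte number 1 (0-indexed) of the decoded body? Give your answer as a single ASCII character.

Chunk 1: stream[0..1]='4' size=0x4=4, data at stream[3..7]='3zjk' -> body[0..4], body so far='3zjk'
Chunk 2: stream[9..10]='7' size=0x7=7, data at stream[12..19]='wmhzdv1' -> body[4..11], body so far='3zjkwmhzdv1'
Chunk 3: stream[21..22]='5' size=0x5=5, data at stream[24..29]='pqf3j' -> body[11..16], body so far='3zjkwmhzdv1pqf3j'
Chunk 4: stream[31..32]='0' size=0 (terminator). Final body='3zjkwmhzdv1pqf3j' (16 bytes)
Body byte 1 = 'z'

Answer: z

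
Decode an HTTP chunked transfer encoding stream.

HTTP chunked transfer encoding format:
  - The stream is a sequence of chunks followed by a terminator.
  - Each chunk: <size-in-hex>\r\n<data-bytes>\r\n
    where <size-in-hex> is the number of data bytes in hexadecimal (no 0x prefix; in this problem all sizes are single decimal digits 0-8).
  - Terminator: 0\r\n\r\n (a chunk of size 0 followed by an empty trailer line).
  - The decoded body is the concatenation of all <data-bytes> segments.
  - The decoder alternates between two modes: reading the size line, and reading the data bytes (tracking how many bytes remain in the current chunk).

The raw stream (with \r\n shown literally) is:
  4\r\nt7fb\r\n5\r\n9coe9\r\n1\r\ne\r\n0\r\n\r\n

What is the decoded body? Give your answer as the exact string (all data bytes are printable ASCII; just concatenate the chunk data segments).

Chunk 1: stream[0..1]='4' size=0x4=4, data at stream[3..7]='t7fb' -> body[0..4], body so far='t7fb'
Chunk 2: stream[9..10]='5' size=0x5=5, data at stream[12..17]='9coe9' -> body[4..9], body so far='t7fb9coe9'
Chunk 3: stream[19..20]='1' size=0x1=1, data at stream[22..23]='e' -> body[9..10], body so far='t7fb9coe9e'
Chunk 4: stream[25..26]='0' size=0 (terminator). Final body='t7fb9coe9e' (10 bytes)

Answer: t7fb9coe9e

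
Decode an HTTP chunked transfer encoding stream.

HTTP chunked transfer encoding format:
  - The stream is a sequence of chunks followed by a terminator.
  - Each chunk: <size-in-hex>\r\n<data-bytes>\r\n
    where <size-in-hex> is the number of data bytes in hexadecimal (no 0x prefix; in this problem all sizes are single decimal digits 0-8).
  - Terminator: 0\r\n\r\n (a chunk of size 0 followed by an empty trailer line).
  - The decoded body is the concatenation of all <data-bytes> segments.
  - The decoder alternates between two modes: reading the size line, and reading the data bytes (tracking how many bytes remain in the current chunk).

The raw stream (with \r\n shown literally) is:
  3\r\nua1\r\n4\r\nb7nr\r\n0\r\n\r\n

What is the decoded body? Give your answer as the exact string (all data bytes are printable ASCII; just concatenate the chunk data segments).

Chunk 1: stream[0..1]='3' size=0x3=3, data at stream[3..6]='ua1' -> body[0..3], body so far='ua1'
Chunk 2: stream[8..9]='4' size=0x4=4, data at stream[11..15]='b7nr' -> body[3..7], body so far='ua1b7nr'
Chunk 3: stream[17..18]='0' size=0 (terminator). Final body='ua1b7nr' (7 bytes)

Answer: ua1b7nr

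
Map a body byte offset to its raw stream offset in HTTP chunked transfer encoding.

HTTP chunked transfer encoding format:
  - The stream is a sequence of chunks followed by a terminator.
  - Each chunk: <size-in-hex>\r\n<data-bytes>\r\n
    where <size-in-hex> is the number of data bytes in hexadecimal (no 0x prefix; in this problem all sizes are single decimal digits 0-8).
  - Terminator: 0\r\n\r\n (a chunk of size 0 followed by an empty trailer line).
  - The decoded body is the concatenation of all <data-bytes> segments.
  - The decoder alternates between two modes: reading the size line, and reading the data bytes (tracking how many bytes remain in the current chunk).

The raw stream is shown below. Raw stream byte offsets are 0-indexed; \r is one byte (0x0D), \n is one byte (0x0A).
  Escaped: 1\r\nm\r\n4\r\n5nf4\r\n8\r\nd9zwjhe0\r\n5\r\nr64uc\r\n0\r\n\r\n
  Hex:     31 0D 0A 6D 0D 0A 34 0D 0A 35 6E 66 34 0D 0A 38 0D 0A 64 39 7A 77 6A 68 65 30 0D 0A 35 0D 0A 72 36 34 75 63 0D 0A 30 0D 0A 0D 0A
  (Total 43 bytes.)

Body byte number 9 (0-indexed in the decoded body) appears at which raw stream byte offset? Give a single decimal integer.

Answer: 22

Derivation:
Chunk 1: stream[0..1]='1' size=0x1=1, data at stream[3..4]='m' -> body[0..1], body so far='m'
Chunk 2: stream[6..7]='4' size=0x4=4, data at stream[9..13]='5nf4' -> body[1..5], body so far='m5nf4'
Chunk 3: stream[15..16]='8' size=0x8=8, data at stream[18..26]='d9zwjhe0' -> body[5..13], body so far='m5nf4d9zwjhe0'
Chunk 4: stream[28..29]='5' size=0x5=5, data at stream[31..36]='r64uc' -> body[13..18], body so far='m5nf4d9zwjhe0r64uc'
Chunk 5: stream[38..39]='0' size=0 (terminator). Final body='m5nf4d9zwjhe0r64uc' (18 bytes)
Body byte 9 at stream offset 22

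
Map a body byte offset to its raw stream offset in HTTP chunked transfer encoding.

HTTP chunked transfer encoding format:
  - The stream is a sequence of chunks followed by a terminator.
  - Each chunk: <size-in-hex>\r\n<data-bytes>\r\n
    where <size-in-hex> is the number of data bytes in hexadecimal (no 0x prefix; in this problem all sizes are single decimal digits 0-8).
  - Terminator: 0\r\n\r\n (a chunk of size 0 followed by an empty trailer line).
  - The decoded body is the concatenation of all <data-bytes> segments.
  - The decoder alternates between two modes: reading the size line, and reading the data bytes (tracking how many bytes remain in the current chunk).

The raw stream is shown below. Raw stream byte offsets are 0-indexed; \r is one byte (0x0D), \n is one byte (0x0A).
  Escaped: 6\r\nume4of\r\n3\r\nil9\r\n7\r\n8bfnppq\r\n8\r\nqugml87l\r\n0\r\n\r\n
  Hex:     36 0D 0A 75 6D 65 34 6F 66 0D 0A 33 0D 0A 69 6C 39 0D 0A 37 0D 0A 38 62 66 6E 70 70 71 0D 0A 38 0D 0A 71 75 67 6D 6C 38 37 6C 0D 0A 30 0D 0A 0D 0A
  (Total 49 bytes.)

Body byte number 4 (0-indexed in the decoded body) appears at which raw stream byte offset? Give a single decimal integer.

Answer: 7

Derivation:
Chunk 1: stream[0..1]='6' size=0x6=6, data at stream[3..9]='ume4of' -> body[0..6], body so far='ume4of'
Chunk 2: stream[11..12]='3' size=0x3=3, data at stream[14..17]='il9' -> body[6..9], body so far='ume4ofil9'
Chunk 3: stream[19..20]='7' size=0x7=7, data at stream[22..29]='8bfnppq' -> body[9..16], body so far='ume4ofil98bfnppq'
Chunk 4: stream[31..32]='8' size=0x8=8, data at stream[34..42]='qugml87l' -> body[16..24], body so far='ume4ofil98bfnppqqugml87l'
Chunk 5: stream[44..45]='0' size=0 (terminator). Final body='ume4ofil98bfnppqqugml87l' (24 bytes)
Body byte 4 at stream offset 7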